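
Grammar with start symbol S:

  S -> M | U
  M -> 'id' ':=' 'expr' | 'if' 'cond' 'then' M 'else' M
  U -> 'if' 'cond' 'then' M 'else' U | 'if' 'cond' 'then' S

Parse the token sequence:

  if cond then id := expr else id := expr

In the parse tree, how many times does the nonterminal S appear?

[S [M if cond then [M id := expr] else [M id := expr]]]

1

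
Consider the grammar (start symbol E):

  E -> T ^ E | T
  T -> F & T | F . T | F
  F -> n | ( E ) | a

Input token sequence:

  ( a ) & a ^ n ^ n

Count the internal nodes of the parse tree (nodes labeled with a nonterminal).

14

[E [T [F ( [E [T [F a]]] )] & [T [F a]]] ^ [E [T [F n]] ^ [E [T [F n]]]]]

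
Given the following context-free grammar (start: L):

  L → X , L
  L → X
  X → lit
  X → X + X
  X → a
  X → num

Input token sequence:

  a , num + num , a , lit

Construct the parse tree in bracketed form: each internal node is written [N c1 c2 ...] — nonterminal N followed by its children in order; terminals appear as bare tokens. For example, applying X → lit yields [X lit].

L
X , L
a , L
a , X , L
a , X + X , L
a , num + X , L
a , num + num , L
a , num + num , X , L
a , num + num , a , L
a , num + num , a , X
a , num + num , a , lit

[L [X a] , [L [X [X num] + [X num]] , [L [X a] , [L [X lit]]]]]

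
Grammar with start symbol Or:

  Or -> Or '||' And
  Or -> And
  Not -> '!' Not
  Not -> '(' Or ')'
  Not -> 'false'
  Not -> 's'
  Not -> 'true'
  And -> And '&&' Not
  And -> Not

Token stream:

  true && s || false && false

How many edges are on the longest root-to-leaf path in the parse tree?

[Or [Or [And [And [Not true]] && [Not s]]] || [And [And [Not false]] && [Not false]]]

5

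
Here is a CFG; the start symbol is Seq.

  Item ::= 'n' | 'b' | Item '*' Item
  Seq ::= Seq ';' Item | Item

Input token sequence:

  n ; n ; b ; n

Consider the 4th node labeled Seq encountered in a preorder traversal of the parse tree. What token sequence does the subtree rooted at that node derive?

[Seq [Seq [Seq [Seq [Item n]] ; [Item n]] ; [Item b]] ; [Item n]]

n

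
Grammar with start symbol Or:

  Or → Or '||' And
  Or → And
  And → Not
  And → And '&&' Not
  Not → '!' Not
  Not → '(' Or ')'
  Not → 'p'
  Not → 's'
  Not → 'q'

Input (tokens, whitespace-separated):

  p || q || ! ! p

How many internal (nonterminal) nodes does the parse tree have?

11

[Or [Or [Or [And [Not p]]] || [And [Not q]]] || [And [Not ! [Not ! [Not p]]]]]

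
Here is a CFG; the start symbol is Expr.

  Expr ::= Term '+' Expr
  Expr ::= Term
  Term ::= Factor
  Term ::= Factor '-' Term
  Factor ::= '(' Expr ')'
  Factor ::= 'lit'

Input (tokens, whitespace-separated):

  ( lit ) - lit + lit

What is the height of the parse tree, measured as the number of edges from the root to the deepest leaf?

[Expr [Term [Factor ( [Expr [Term [Factor lit]]] )] - [Term [Factor lit]]] + [Expr [Term [Factor lit]]]]

6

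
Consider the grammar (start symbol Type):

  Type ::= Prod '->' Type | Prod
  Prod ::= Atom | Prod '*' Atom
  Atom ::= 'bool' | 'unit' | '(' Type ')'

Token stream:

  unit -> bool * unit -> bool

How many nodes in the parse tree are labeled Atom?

4

[Type [Prod [Atom unit]] -> [Type [Prod [Prod [Atom bool]] * [Atom unit]] -> [Type [Prod [Atom bool]]]]]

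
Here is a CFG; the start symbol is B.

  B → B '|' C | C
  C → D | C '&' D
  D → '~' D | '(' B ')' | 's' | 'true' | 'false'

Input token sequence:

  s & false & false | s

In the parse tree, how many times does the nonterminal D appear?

[B [B [C [C [C [D s]] & [D false]] & [D false]]] | [C [D s]]]

4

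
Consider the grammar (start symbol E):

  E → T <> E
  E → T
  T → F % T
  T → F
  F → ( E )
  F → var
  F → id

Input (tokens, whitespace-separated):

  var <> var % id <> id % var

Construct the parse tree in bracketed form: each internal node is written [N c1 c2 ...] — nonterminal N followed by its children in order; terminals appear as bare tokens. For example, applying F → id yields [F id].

[E [T [F var]] <> [E [T [F var] % [T [F id]]] <> [E [T [F id] % [T [F var]]]]]]

E
T <> E
F <> E
var <> E
var <> T <> E
var <> F % T <> E
var <> var % T <> E
var <> var % F <> E
var <> var % id <> E
var <> var % id <> T
var <> var % id <> F % T
var <> var % id <> id % T
var <> var % id <> id % F
var <> var % id <> id % var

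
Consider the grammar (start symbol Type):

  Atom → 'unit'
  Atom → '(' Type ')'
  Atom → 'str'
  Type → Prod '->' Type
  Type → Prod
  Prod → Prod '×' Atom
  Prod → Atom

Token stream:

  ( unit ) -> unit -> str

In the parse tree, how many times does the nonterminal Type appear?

[Type [Prod [Atom ( [Type [Prod [Atom unit]]] )]] -> [Type [Prod [Atom unit]] -> [Type [Prod [Atom str]]]]]

4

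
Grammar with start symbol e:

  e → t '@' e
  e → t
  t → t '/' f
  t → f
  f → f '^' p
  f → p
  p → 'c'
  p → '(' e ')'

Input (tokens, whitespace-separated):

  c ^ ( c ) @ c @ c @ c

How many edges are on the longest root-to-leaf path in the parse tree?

[e [t [f [f [p c]] ^ [p ( [e [t [f [p c]]]] )]]] @ [e [t [f [p c]]] @ [e [t [f [p c]]] @ [e [t [f [p c]]]]]]]

8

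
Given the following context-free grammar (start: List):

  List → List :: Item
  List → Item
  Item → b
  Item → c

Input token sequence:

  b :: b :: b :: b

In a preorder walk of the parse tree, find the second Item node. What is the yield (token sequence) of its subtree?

[List [List [List [List [Item b]] :: [Item b]] :: [Item b]] :: [Item b]]

b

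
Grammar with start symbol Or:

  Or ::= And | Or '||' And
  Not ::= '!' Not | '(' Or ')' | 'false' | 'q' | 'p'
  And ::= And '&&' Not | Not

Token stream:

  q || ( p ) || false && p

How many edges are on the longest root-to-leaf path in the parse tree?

7

[Or [Or [Or [And [Not q]]] || [And [Not ( [Or [And [Not p]]] )]]] || [And [And [Not false]] && [Not p]]]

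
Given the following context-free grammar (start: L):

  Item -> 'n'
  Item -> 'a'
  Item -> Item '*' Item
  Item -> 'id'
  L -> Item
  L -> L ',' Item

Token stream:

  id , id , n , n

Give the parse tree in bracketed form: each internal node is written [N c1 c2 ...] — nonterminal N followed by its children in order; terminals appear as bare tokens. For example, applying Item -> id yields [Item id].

[L [L [L [L [Item id]] , [Item id]] , [Item n]] , [Item n]]

L
L , Item
L , Item , Item
L , Item , Item , Item
Item , Item , Item , Item
id , Item , Item , Item
id , id , Item , Item
id , id , n , Item
id , id , n , n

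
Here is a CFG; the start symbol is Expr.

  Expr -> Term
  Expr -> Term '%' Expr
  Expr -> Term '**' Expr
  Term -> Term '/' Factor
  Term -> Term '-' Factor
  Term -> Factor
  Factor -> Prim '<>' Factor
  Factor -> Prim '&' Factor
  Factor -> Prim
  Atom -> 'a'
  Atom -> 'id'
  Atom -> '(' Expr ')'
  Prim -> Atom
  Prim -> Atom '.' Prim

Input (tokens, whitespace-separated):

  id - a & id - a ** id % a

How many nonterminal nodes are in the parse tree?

26

[Expr [Term [Term [Term [Factor [Prim [Atom id]]]] - [Factor [Prim [Atom a]] & [Factor [Prim [Atom id]]]]] - [Factor [Prim [Atom a]]]] ** [Expr [Term [Factor [Prim [Atom id]]]] % [Expr [Term [Factor [Prim [Atom a]]]]]]]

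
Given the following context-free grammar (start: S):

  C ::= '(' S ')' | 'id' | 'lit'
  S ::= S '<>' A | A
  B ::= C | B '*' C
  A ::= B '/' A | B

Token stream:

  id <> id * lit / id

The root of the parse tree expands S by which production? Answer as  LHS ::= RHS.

[S [S [A [B [C id]]]] <> [A [B [B [C id]] * [C lit]] / [A [B [C id]]]]]

S ::= S '<>' A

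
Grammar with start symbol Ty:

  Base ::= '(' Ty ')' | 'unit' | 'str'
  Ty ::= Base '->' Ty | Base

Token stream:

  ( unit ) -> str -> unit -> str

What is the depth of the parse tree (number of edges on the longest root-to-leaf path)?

5

[Ty [Base ( [Ty [Base unit]] )] -> [Ty [Base str] -> [Ty [Base unit] -> [Ty [Base str]]]]]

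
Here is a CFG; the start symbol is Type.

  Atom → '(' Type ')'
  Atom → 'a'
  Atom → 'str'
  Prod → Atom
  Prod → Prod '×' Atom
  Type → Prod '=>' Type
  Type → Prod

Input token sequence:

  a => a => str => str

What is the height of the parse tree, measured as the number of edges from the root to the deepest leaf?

6

[Type [Prod [Atom a]] => [Type [Prod [Atom a]] => [Type [Prod [Atom str]] => [Type [Prod [Atom str]]]]]]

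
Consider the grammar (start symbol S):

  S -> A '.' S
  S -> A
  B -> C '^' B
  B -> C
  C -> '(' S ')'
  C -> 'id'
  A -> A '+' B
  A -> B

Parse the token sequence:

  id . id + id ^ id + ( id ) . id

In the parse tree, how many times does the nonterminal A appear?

[S [A [B [C id]]] . [S [A [A [A [B [C id]]] + [B [C id] ^ [B [C id]]]] + [B [C ( [S [A [B [C id]]]] )]]] . [S [A [B [C id]]]]]]

6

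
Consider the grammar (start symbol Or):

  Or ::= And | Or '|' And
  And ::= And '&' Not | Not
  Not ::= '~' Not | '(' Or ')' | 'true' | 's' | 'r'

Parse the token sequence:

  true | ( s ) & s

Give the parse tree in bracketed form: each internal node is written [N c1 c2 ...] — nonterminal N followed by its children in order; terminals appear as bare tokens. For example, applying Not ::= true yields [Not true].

Or
Or | And
And | And
Not | And
true | And
true | And & Not
true | Not & Not
true | ( Or ) & Not
true | ( And ) & Not
true | ( Not ) & Not
true | ( s ) & Not
true | ( s ) & s

[Or [Or [And [Not true]]] | [And [And [Not ( [Or [And [Not s]]] )]] & [Not s]]]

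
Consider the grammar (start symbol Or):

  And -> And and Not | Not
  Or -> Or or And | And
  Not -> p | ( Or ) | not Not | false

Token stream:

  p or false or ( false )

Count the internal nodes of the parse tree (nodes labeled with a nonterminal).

[Or [Or [Or [And [Not p]]] or [And [Not false]]] or [And [Not ( [Or [And [Not false]]] )]]]

12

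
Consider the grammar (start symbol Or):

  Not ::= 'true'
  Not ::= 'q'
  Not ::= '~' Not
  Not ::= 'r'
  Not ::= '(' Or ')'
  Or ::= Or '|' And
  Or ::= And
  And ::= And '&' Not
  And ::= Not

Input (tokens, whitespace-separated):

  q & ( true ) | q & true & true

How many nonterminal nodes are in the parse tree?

[Or [Or [And [And [Not q]] & [Not ( [Or [And [Not true]]] )]]] | [And [And [And [Not q]] & [Not true]] & [Not true]]]

15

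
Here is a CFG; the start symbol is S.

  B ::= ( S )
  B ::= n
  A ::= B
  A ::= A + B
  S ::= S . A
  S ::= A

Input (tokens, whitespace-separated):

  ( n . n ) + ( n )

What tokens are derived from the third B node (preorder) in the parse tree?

[S [A [A [B ( [S [S [A [B n]]] . [A [B n]]] )]] + [B ( [S [A [B n]]] )]]]

n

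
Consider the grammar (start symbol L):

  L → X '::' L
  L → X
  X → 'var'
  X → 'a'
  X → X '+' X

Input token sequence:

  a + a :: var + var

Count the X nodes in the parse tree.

6

[L [X [X a] + [X a]] :: [L [X [X var] + [X var]]]]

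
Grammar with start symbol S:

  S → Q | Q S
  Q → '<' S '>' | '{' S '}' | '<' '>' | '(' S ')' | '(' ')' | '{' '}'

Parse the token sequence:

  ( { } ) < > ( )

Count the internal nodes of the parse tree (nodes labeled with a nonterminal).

[S [Q ( [S [Q { }]] )] [S [Q < >] [S [Q ( )]]]]

8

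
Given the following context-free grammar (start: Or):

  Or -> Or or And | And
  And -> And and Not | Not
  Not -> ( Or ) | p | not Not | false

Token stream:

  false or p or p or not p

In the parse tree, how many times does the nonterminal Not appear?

[Or [Or [Or [Or [And [Not false]]] or [And [Not p]]] or [And [Not p]]] or [And [Not not [Not p]]]]

5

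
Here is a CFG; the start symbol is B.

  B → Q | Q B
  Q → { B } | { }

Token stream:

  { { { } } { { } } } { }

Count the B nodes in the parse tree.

[B [Q { [B [Q { [B [Q { }]] }] [B [Q { [B [Q { }]] }]]] }] [B [Q { }]]]

6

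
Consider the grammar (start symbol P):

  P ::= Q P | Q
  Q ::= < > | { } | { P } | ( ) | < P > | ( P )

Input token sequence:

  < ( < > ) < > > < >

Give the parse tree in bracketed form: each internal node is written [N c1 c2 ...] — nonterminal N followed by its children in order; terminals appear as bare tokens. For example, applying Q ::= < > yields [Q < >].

[P [Q < [P [Q ( [P [Q < >]] )] [P [Q < >]]] >] [P [Q < >]]]

P
Q P
< P > P
< Q P > P
< ( P ) P > P
< ( Q ) P > P
< ( < > ) P > P
< ( < > ) Q > P
< ( < > ) < > > P
< ( < > ) < > > Q
< ( < > ) < > > < >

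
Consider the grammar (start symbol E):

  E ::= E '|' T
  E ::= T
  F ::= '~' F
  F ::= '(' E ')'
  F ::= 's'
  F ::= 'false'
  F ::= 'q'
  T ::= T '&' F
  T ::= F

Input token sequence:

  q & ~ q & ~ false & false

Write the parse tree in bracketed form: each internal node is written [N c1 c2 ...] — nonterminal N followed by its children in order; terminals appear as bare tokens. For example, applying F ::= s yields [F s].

[E [T [T [T [T [F q]] & [F ~ [F q]]] & [F ~ [F false]]] & [F false]]]

E
T
T & F
T & F & F
T & F & F & F
F & F & F & F
q & F & F & F
q & ~ F & F & F
q & ~ q & F & F
q & ~ q & ~ F & F
q & ~ q & ~ false & F
q & ~ q & ~ false & false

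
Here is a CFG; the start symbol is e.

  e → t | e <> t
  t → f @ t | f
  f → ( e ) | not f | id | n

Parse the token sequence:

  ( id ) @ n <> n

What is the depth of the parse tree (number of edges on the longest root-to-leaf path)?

[e [e [t [f ( [e [t [f id]]] )] @ [t [f n]]]] <> [t [f n]]]

7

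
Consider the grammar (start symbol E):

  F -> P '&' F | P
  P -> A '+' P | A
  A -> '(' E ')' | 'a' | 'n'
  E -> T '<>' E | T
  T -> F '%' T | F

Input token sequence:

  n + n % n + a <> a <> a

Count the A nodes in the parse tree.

[E [T [F [P [A n] + [P [A n]]]] % [T [F [P [A n] + [P [A a]]]]]] <> [E [T [F [P [A a]]]] <> [E [T [F [P [A a]]]]]]]

6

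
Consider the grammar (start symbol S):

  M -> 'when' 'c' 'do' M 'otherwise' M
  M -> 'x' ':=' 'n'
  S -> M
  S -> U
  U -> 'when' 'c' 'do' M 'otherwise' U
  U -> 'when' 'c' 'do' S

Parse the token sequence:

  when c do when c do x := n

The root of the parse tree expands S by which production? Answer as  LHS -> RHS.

[S [U when c do [S [U when c do [S [M x := n]]]]]]

S -> U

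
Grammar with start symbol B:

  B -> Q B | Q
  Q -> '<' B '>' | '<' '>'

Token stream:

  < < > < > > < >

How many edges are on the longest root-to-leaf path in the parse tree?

[B [Q < [B [Q < >] [B [Q < >]]] >] [B [Q < >]]]

5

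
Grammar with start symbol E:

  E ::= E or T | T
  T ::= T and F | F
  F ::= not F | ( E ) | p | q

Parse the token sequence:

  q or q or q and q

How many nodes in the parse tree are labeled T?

4

[E [E [E [T [F q]]] or [T [F q]]] or [T [T [F q]] and [F q]]]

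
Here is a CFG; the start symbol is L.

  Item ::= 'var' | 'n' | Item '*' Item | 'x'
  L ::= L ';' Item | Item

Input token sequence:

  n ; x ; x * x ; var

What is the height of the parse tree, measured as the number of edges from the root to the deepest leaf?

[L [L [L [L [Item n]] ; [Item x]] ; [Item [Item x] * [Item x]]] ; [Item var]]

5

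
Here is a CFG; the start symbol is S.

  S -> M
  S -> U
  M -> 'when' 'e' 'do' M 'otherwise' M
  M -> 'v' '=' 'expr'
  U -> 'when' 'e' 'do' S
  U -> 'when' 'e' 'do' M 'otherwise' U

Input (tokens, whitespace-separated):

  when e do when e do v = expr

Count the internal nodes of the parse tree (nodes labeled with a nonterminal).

6

[S [U when e do [S [U when e do [S [M v = expr]]]]]]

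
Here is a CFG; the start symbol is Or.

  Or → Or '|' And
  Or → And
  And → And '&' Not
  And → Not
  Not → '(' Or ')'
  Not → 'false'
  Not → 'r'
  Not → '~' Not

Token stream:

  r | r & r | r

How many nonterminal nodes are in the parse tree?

[Or [Or [Or [And [Not r]]] | [And [And [Not r]] & [Not r]]] | [And [Not r]]]

11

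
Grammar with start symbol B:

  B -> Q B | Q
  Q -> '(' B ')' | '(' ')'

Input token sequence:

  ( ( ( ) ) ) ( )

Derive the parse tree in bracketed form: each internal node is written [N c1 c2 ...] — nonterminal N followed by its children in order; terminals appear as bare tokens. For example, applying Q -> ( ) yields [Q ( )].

B
Q B
( B ) B
( Q ) B
( ( B ) ) B
( ( Q ) ) B
( ( ( ) ) ) B
( ( ( ) ) ) Q
( ( ( ) ) ) ( )

[B [Q ( [B [Q ( [B [Q ( )]] )]] )] [B [Q ( )]]]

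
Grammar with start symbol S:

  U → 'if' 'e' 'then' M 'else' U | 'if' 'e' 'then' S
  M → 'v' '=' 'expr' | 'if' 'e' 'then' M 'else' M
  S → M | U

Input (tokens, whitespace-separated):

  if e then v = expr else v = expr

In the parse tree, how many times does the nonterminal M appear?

3

[S [M if e then [M v = expr] else [M v = expr]]]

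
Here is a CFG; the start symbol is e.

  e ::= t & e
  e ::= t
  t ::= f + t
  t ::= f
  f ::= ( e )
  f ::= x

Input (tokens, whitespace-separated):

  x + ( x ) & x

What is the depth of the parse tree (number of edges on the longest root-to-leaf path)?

7

[e [t [f x] + [t [f ( [e [t [f x]]] )]]] & [e [t [f x]]]]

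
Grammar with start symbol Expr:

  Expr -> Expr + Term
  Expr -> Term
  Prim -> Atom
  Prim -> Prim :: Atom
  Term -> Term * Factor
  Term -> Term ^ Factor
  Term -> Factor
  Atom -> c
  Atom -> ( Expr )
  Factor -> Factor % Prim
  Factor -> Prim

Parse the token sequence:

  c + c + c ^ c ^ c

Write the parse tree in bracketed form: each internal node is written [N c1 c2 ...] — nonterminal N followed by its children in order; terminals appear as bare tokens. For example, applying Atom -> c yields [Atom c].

[Expr [Expr [Expr [Term [Factor [Prim [Atom c]]]]] + [Term [Factor [Prim [Atom c]]]]] + [Term [Term [Term [Factor [Prim [Atom c]]]] ^ [Factor [Prim [Atom c]]]] ^ [Factor [Prim [Atom c]]]]]

Expr
Expr + Term
Expr + Term + Term
Term + Term + Term
Factor + Term + Term
Prim + Term + Term
Atom + Term + Term
c + Term + Term
c + Factor + Term
c + Prim + Term
c + Atom + Term
c + c + Term
c + c + Term ^ Factor
c + c + Term ^ Factor ^ Factor
c + c + Factor ^ Factor ^ Factor
c + c + Prim ^ Factor ^ Factor
c + c + Atom ^ Factor ^ Factor
c + c + c ^ Factor ^ Factor
c + c + c ^ Prim ^ Factor
c + c + c ^ Atom ^ Factor
c + c + c ^ c ^ Factor
c + c + c ^ c ^ Prim
c + c + c ^ c ^ Atom
c + c + c ^ c ^ c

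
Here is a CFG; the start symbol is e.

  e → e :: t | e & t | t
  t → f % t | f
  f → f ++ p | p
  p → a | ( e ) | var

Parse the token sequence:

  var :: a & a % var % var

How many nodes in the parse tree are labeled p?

5

[e [e [e [t [f [p var]]]] :: [t [f [p a]]]] & [t [f [p a]] % [t [f [p var]] % [t [f [p var]]]]]]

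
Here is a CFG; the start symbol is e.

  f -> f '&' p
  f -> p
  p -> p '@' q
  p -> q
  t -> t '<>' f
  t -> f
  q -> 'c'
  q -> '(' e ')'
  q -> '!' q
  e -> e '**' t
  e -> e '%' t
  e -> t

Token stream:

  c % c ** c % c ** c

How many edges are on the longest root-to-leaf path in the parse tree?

[e [e [e [e [e [t [f [p [q c]]]]] % [t [f [p [q c]]]]] ** [t [f [p [q c]]]]] % [t [f [p [q c]]]]] ** [t [f [p [q c]]]]]

9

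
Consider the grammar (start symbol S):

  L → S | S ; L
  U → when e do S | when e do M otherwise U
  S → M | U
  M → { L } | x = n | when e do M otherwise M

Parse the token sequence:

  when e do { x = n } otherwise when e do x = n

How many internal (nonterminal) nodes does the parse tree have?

[S [U when e do [M { [L [S [M x = n]]] }] otherwise [U when e do [S [M x = n]]]]]

9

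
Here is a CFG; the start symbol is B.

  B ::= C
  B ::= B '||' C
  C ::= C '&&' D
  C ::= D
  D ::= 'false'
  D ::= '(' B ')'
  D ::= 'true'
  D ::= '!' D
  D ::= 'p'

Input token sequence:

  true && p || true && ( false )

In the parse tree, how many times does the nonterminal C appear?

[B [B [C [C [D true]] && [D p]]] || [C [C [D true]] && [D ( [B [C [D false]]] )]]]

5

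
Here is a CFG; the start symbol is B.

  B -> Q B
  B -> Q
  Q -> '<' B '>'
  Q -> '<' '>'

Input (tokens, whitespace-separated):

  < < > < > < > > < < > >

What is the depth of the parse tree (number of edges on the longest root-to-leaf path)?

6

[B [Q < [B [Q < >] [B [Q < >] [B [Q < >]]]] >] [B [Q < [B [Q < >]] >]]]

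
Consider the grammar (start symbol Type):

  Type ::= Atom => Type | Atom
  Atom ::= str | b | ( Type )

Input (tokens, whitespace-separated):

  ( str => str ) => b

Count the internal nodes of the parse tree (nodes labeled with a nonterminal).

[Type [Atom ( [Type [Atom str] => [Type [Atom str]]] )] => [Type [Atom b]]]

8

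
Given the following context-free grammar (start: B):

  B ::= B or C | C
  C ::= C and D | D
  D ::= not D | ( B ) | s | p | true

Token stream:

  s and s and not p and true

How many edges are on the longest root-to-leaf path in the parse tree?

[B [C [C [C [C [D s]] and [D s]] and [D not [D p]]] and [D true]]]

6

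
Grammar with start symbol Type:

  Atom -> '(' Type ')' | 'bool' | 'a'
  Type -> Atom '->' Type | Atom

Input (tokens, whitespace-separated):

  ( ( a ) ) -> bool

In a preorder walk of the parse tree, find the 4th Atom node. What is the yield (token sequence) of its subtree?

[Type [Atom ( [Type [Atom ( [Type [Atom a]] )]] )] -> [Type [Atom bool]]]

bool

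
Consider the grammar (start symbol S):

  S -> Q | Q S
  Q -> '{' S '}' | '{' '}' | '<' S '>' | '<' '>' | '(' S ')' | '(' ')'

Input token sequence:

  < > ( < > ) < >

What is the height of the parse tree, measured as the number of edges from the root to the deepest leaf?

5

[S [Q < >] [S [Q ( [S [Q < >]] )] [S [Q < >]]]]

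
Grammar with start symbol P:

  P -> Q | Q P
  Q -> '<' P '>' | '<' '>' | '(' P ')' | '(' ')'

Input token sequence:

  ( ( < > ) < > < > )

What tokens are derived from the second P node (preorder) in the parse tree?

[P [Q ( [P [Q ( [P [Q < >]] )] [P [Q < >] [P [Q < >]]]] )]]

( < > ) < > < >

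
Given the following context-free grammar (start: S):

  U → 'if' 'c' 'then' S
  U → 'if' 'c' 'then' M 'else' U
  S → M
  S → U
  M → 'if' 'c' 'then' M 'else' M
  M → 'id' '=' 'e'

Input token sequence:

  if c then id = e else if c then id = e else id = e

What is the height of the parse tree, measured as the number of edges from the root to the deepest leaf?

4

[S [M if c then [M id = e] else [M if c then [M id = e] else [M id = e]]]]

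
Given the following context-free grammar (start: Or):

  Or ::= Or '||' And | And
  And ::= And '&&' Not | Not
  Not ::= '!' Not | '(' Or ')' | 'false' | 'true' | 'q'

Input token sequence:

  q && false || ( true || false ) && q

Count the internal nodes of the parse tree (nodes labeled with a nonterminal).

16

[Or [Or [And [And [Not q]] && [Not false]]] || [And [And [Not ( [Or [Or [And [Not true]]] || [And [Not false]]] )]] && [Not q]]]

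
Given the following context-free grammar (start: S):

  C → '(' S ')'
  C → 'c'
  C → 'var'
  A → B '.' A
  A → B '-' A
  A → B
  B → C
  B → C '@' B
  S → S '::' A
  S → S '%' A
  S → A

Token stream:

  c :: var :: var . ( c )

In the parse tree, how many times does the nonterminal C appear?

5

[S [S [S [A [B [C c]]]] :: [A [B [C var]]]] :: [A [B [C var]] . [A [B [C ( [S [A [B [C c]]]] )]]]]]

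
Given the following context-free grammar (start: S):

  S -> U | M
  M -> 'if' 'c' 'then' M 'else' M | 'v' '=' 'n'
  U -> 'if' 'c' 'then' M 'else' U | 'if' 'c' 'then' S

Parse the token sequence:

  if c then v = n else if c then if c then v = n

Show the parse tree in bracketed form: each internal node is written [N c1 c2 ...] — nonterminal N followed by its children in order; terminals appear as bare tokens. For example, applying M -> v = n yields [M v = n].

[S [U if c then [M v = n] else [U if c then [S [U if c then [S [M v = n]]]]]]]

S
U
if c then M else U
if c then v = n else U
if c then v = n else if c then S
if c then v = n else if c then U
if c then v = n else if c then if c then S
if c then v = n else if c then if c then M
if c then v = n else if c then if c then v = n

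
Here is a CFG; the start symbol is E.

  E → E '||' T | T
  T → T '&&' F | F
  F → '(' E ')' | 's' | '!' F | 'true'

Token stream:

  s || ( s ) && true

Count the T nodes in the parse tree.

4

[E [E [T [F s]]] || [T [T [F ( [E [T [F s]]] )]] && [F true]]]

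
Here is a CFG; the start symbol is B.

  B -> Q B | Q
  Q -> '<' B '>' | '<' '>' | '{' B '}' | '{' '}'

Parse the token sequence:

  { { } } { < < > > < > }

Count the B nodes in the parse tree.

6

[B [Q { [B [Q { }]] }] [B [Q { [B [Q < [B [Q < >]] >] [B [Q < >]]] }]]]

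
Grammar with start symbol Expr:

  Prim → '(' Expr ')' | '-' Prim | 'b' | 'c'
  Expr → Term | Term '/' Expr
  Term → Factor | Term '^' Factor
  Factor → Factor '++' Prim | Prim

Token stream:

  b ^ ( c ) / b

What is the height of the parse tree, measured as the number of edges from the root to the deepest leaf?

[Expr [Term [Term [Factor [Prim b]]] ^ [Factor [Prim ( [Expr [Term [Factor [Prim c]]]] )]]] / [Expr [Term [Factor [Prim b]]]]]

8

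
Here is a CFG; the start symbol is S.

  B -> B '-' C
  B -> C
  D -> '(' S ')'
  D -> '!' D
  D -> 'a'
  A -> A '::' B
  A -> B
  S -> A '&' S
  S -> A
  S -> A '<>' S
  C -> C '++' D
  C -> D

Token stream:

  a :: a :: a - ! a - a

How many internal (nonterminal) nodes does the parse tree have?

[S [A [A [A [B [C [D a]]]] :: [B [C [D a]]]] :: [B [B [B [C [D a]]] - [C [D ! [D a]]]] - [C [D a]]]]]

20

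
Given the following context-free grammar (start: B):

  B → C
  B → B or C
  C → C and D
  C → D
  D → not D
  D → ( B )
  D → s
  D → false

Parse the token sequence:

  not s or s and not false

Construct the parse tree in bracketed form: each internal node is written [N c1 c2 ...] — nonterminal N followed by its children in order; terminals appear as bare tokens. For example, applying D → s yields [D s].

B
B or C
C or C
D or C
not D or C
not s or C
not s or C and D
not s or D and D
not s or s and D
not s or s and not D
not s or s and not false

[B [B [C [D not [D s]]]] or [C [C [D s]] and [D not [D false]]]]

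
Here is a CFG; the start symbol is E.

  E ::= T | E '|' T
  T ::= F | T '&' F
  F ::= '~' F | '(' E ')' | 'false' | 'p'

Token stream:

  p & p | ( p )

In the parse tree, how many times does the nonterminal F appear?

4

[E [E [T [T [F p]] & [F p]]] | [T [F ( [E [T [F p]]] )]]]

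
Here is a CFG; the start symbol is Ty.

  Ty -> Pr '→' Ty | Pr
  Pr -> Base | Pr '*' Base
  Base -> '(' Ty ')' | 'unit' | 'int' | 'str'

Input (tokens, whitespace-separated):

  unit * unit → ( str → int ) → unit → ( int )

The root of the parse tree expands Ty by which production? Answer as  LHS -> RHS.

[Ty [Pr [Pr [Base unit]] * [Base unit]] → [Ty [Pr [Base ( [Ty [Pr [Base str]] → [Ty [Pr [Base int]]]] )]] → [Ty [Pr [Base unit]] → [Ty [Pr [Base ( [Ty [Pr [Base int]]] )]]]]]]

Ty -> Pr '→' Ty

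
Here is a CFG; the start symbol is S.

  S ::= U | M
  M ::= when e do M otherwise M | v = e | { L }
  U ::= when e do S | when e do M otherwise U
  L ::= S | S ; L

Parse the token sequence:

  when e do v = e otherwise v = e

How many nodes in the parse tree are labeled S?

[S [M when e do [M v = e] otherwise [M v = e]]]

1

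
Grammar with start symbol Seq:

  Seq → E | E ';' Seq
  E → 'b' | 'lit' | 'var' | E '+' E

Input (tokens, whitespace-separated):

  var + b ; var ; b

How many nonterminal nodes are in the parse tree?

8

[Seq [E [E var] + [E b]] ; [Seq [E var] ; [Seq [E b]]]]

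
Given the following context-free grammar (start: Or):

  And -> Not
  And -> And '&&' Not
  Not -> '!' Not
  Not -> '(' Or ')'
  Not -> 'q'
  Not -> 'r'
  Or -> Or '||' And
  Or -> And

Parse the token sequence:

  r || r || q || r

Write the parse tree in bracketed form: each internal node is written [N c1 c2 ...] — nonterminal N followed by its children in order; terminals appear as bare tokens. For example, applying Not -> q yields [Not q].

Or
Or || And
Or || And || And
Or || And || And || And
And || And || And || And
Not || And || And || And
r || And || And || And
r || Not || And || And
r || r || And || And
r || r || Not || And
r || r || q || And
r || r || q || Not
r || r || q || r

[Or [Or [Or [Or [And [Not r]]] || [And [Not r]]] || [And [Not q]]] || [And [Not r]]]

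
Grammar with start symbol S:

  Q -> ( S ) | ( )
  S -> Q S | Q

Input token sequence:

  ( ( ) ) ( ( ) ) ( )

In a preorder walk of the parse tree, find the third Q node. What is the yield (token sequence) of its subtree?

( ( ) )

[S [Q ( [S [Q ( )]] )] [S [Q ( [S [Q ( )]] )] [S [Q ( )]]]]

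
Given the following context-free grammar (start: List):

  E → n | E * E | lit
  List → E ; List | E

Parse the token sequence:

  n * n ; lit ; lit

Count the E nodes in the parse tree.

[List [E [E n] * [E n]] ; [List [E lit] ; [List [E lit]]]]

5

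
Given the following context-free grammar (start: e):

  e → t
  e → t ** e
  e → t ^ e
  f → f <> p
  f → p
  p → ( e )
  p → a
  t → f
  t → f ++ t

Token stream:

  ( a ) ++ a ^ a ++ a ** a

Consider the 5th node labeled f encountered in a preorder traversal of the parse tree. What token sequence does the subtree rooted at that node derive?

a

[e [t [f [p ( [e [t [f [p a]]]] )]] ++ [t [f [p a]]]] ^ [e [t [f [p a]] ++ [t [f [p a]]]] ** [e [t [f [p a]]]]]]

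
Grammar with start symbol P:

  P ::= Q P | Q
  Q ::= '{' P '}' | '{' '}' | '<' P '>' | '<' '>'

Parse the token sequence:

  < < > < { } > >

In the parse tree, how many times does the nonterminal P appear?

[P [Q < [P [Q < >] [P [Q < [P [Q { }]] >]]] >]]

4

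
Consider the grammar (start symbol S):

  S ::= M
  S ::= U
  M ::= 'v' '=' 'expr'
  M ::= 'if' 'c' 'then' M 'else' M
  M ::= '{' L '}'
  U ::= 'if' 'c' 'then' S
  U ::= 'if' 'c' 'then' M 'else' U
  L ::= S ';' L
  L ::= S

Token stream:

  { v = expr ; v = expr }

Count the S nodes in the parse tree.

3

[S [M { [L [S [M v = expr]] ; [L [S [M v = expr]]]] }]]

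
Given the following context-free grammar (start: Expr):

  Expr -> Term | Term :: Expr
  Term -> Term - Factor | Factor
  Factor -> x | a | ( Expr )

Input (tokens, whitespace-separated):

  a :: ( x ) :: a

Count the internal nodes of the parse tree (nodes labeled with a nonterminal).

12

[Expr [Term [Factor a]] :: [Expr [Term [Factor ( [Expr [Term [Factor x]]] )]] :: [Expr [Term [Factor a]]]]]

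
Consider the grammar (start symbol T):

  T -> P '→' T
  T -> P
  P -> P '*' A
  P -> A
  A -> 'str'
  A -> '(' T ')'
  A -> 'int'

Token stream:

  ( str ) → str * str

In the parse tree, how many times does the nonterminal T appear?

[T [P [A ( [T [P [A str]]] )]] → [T [P [P [A str]] * [A str]]]]

3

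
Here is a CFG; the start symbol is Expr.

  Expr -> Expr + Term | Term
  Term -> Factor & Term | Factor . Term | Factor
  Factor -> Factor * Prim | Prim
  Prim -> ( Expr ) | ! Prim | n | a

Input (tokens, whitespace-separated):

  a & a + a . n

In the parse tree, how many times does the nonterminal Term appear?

[Expr [Expr [Term [Factor [Prim a]] & [Term [Factor [Prim a]]]]] + [Term [Factor [Prim a]] . [Term [Factor [Prim n]]]]]

4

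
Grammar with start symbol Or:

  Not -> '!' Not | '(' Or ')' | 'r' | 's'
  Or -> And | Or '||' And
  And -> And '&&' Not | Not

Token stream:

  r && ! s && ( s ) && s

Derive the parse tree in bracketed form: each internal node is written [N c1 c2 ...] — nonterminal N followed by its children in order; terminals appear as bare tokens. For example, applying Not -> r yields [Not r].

[Or [And [And [And [And [Not r]] && [Not ! [Not s]]] && [Not ( [Or [And [Not s]]] )]] && [Not s]]]

Or
And
And && Not
And && Not && Not
And && Not && Not && Not
Not && Not && Not && Not
r && Not && Not && Not
r && ! Not && Not && Not
r && ! s && Not && Not
r && ! s && ( Or ) && Not
r && ! s && ( And ) && Not
r && ! s && ( Not ) && Not
r && ! s && ( s ) && Not
r && ! s && ( s ) && s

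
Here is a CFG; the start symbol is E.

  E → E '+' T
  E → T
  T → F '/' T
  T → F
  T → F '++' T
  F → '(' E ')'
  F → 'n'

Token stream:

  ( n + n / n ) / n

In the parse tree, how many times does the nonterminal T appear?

5

[E [T [F ( [E [E [T [F n]]] + [T [F n] / [T [F n]]]] )] / [T [F n]]]]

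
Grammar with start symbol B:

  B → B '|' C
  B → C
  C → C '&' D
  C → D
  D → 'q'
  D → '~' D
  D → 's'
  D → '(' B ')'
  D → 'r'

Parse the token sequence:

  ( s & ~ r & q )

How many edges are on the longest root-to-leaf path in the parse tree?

8

[B [C [D ( [B [C [C [C [D s]] & [D ~ [D r]]] & [D q]]] )]]]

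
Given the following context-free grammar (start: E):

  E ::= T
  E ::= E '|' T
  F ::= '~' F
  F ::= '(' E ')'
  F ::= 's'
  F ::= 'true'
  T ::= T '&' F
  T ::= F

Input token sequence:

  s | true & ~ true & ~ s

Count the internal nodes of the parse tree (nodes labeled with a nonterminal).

12

[E [E [T [F s]]] | [T [T [T [F true]] & [F ~ [F true]]] & [F ~ [F s]]]]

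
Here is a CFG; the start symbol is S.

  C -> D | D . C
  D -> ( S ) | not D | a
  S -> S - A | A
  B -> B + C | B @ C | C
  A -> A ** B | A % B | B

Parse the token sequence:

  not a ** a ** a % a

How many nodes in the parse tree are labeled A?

4

[S [A [A [A [A [B [C [D not [D a]]]]] ** [B [C [D a]]]] ** [B [C [D a]]]] % [B [C [D a]]]]]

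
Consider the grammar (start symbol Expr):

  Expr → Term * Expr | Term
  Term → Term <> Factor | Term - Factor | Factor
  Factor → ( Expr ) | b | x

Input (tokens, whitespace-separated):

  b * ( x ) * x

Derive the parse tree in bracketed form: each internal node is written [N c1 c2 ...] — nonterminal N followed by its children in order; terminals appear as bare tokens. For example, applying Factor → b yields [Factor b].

[Expr [Term [Factor b]] * [Expr [Term [Factor ( [Expr [Term [Factor x]]] )]] * [Expr [Term [Factor x]]]]]

Expr
Term * Expr
Factor * Expr
b * Expr
b * Term * Expr
b * Factor * Expr
b * ( Expr ) * Expr
b * ( Term ) * Expr
b * ( Factor ) * Expr
b * ( x ) * Expr
b * ( x ) * Term
b * ( x ) * Factor
b * ( x ) * x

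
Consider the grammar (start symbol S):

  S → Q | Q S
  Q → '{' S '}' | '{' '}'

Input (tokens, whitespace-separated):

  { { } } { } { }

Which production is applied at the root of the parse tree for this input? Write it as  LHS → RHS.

[S [Q { [S [Q { }]] }] [S [Q { }] [S [Q { }]]]]

S → Q S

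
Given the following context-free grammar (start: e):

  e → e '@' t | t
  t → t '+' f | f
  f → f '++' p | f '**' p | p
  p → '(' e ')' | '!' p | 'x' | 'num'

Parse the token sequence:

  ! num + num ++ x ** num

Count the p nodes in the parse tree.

5

[e [t [t [f [p ! [p num]]]] + [f [f [f [p num]] ++ [p x]] ** [p num]]]]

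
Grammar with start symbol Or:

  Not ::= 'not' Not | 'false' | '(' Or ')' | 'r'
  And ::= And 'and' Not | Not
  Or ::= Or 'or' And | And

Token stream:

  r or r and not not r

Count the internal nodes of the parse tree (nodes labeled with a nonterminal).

10

[Or [Or [And [Not r]]] or [And [And [Not r]] and [Not not [Not not [Not r]]]]]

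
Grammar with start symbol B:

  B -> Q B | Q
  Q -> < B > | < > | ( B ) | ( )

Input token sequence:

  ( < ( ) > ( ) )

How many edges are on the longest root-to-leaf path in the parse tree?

[B [Q ( [B [Q < [B [Q ( )]] >] [B [Q ( )]]] )]]

6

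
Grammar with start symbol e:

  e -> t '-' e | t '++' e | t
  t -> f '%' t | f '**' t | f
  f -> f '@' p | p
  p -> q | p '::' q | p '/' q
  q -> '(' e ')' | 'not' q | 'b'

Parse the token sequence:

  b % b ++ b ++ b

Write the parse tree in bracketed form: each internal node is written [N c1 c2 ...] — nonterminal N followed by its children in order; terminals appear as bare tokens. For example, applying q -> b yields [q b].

e
t ++ e
f % t ++ e
p % t ++ e
q % t ++ e
b % t ++ e
b % f ++ e
b % p ++ e
b % q ++ e
b % b ++ e
b % b ++ t ++ e
b % b ++ f ++ e
b % b ++ p ++ e
b % b ++ q ++ e
b % b ++ b ++ e
b % b ++ b ++ t
b % b ++ b ++ f
b % b ++ b ++ p
b % b ++ b ++ q
b % b ++ b ++ b

[e [t [f [p [q b]]] % [t [f [p [q b]]]]] ++ [e [t [f [p [q b]]]] ++ [e [t [f [p [q b]]]]]]]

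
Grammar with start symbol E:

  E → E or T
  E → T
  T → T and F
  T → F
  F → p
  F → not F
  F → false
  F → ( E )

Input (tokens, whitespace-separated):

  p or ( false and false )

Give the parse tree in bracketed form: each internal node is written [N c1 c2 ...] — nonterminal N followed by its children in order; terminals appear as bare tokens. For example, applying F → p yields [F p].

[E [E [T [F p]]] or [T [F ( [E [T [T [F false]] and [F false]]] )]]]

E
E or T
T or T
F or T
p or T
p or F
p or ( E )
p or ( T )
p or ( T and F )
p or ( F and F )
p or ( false and F )
p or ( false and false )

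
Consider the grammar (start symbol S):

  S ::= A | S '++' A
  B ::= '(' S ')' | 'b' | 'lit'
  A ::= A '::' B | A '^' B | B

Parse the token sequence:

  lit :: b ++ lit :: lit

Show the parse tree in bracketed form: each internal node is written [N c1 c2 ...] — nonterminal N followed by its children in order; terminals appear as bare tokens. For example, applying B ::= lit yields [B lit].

S
S ++ A
A ++ A
A :: B ++ A
B :: B ++ A
lit :: B ++ A
lit :: b ++ A
lit :: b ++ A :: B
lit :: b ++ B :: B
lit :: b ++ lit :: B
lit :: b ++ lit :: lit

[S [S [A [A [B lit]] :: [B b]]] ++ [A [A [B lit]] :: [B lit]]]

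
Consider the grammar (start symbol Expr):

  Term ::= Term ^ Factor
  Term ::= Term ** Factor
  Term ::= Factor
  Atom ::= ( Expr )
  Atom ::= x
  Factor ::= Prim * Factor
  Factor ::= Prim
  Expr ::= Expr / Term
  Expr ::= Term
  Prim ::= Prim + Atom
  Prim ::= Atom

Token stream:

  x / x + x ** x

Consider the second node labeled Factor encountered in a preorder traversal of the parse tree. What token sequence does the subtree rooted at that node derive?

[Expr [Expr [Term [Factor [Prim [Atom x]]]]] / [Term [Term [Factor [Prim [Prim [Atom x]] + [Atom x]]]] ** [Factor [Prim [Atom x]]]]]

x + x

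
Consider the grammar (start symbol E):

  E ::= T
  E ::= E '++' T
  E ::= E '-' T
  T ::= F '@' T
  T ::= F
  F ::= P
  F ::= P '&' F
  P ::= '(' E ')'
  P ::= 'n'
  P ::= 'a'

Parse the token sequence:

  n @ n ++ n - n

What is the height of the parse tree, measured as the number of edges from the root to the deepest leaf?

[E [E [E [T [F [P n]] @ [T [F [P n]]]]] ++ [T [F [P n]]]] - [T [F [P n]]]]

7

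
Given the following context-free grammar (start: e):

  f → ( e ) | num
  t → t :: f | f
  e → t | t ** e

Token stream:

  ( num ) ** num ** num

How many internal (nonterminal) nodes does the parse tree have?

[e [t [f ( [e [t [f num]]] )]] ** [e [t [f num]] ** [e [t [f num]]]]]

12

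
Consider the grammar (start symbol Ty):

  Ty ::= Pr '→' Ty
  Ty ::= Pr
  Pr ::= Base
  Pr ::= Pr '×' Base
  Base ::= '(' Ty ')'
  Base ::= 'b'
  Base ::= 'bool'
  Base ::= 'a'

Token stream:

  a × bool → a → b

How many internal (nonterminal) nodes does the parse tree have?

[Ty [Pr [Pr [Base a]] × [Base bool]] → [Ty [Pr [Base a]] → [Ty [Pr [Base b]]]]]

11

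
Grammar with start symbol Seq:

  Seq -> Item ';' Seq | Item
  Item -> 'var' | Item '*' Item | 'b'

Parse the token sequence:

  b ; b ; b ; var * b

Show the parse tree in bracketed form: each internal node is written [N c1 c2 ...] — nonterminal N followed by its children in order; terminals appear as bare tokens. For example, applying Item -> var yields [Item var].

Seq
Item ; Seq
b ; Seq
b ; Item ; Seq
b ; b ; Seq
b ; b ; Item ; Seq
b ; b ; b ; Seq
b ; b ; b ; Item
b ; b ; b ; Item * Item
b ; b ; b ; var * Item
b ; b ; b ; var * b

[Seq [Item b] ; [Seq [Item b] ; [Seq [Item b] ; [Seq [Item [Item var] * [Item b]]]]]]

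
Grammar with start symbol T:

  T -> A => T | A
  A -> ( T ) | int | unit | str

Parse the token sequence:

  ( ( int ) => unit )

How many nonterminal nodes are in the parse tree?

8

[T [A ( [T [A ( [T [A int]] )] => [T [A unit]]] )]]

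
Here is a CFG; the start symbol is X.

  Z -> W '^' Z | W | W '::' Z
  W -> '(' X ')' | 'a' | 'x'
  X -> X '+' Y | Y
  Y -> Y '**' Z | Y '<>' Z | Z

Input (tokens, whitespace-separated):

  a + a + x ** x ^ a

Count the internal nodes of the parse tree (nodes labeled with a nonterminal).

[X [X [X [Y [Z [W a]]]] + [Y [Z [W a]]]] + [Y [Y [Z [W x]]] ** [Z [W x] ^ [Z [W a]]]]]

17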